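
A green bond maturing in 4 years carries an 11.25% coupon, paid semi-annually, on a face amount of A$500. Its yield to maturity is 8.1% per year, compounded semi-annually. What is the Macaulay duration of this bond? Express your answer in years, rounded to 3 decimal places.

3.366 years

Periodic yield y = 0.0405. Discount each cash flow and weight by its period:
  t   CF        PV=CF/(1+0.0405)^t    t·PV
  1       28.125        27.0303        27.0303
  2       28.125        25.9782        51.9563
  3       28.125        24.9670        74.9010
  4       28.125        23.9952        95.9808
  5       28.125        23.0612       115.3061
  6       28.125        22.1636       132.9815
  7       28.125        21.3009       149.1063
  8      528.125       384.4148     3,075.3180
  Σ                    552.9111     3,722.5802
Price P = Σ PV = 552.9111.
Macaulay duration = Σ(t·PV) / P = 3,722.5802 / 552.9111 = 6.73269 half-year periods.
In years: 6.73269 / 2 = 3.36635 years.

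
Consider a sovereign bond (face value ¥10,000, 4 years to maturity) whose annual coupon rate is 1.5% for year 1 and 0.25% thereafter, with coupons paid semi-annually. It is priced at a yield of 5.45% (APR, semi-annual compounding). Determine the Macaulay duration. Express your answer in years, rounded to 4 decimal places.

3.9333 years

Periodic yield y = 0.02725. Discount each cash flow and weight by its period:
  t   CF        PV=CF/(1+0.02725)^t    t·PV
  1        75.00        73.0105        73.0105
  2        75.00        71.0737       142.1474
  3        12.50        11.5314        34.5942
  4        12.50        11.2255        44.9020
  5        12.50        10.9277        54.6386
  6        12.50        10.6378        63.8270
  7        12.50        10.3556        72.4895
  8    10,012.50     8,074.8289    64,598.6313
  Σ                  8,273.5912    65,084.2404
Price P = Σ PV = 8,273.5912.
Macaulay duration = Σ(t·PV) / P = 65,084.2404 / 8,273.5912 = 7.86650 half-year periods.
In years: 7.86650 / 2 = 3.93325 years.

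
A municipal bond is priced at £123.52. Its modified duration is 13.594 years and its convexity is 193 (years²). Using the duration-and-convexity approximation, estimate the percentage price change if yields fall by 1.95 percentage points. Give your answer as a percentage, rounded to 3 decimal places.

Duration effect: -D_mod·Δy = -13.594 × (-0.0195) = +0.265083
Convexity effect: ½·C·(Δy)² = 0.5 × 193 × (-0.0195)² = +0.036694125
ΔP/P ≈ +0.265083 + 0.036694125 = +0.301777125
= +30.1777125%.

+30.178%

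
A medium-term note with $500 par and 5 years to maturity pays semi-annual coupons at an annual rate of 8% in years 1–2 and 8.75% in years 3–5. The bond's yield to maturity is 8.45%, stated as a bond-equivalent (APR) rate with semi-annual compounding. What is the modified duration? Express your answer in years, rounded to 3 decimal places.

4.030 years

Periodic yield y = 0.04225. First find Macaulay duration:
  t   CF        PV=CF/(1+0.04225)^t    t·PV
  1       20.000        19.1893        19.1893
  2       20.000        18.4114        36.8227
  3       20.000        17.6650        52.9951
  4       20.000        16.9489        67.7957
  5       21.875        17.7864        88.9321
  6       21.875        17.0654       102.3924
  7       21.875        16.3736       114.6153
  8       21.875        15.7099       125.6790
  9       21.875        15.0730       135.6574
  10     521.875       345.0225     3,450.2253
  Σ                    499.2455     4,194.3044
P = 499.2455; Macaulay duration = 4,194.3044 / 499.2455 = 8.40129 half-year periods = 4.20064 years.
Modified duration = D_Mac / (1 + y) = 4.20064 / 1.04225 = 4.03036 years.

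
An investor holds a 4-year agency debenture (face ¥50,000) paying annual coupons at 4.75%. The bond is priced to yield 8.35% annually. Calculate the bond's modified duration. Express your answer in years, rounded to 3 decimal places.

Periodic yield y = 0.0835. First find Macaulay duration:
  t   CF        PV=CF/(1+0.0835)^t    t·PV
  1     2,375.00     2,191.9705     2,191.9705
  2     2,375.00     2,023.0461     4,046.0922
  3     2,375.00     1,867.1399     5,601.4198
  4    52,375.00    38,002.1680   152,008.6719
  Σ                 44,084.3245   163,848.1544
P = 44,084.3245; Macaulay duration = 163,848.1544 / 44,084.3245 = 3.71670 years.
Modified duration = D_Mac / (1 + y) = 3.71670 / 1.0835 = 3.43027 years.

3.430 years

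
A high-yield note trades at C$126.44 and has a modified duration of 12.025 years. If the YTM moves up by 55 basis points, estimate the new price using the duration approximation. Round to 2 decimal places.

Duration approximation: ΔP/P ≈ -D_mod · Δy = -12.025 × (+0.0055) = -0.0661375.
New price ≈ 126.44 × (1 - 0.0661375) = 118.0775745.

C$118.08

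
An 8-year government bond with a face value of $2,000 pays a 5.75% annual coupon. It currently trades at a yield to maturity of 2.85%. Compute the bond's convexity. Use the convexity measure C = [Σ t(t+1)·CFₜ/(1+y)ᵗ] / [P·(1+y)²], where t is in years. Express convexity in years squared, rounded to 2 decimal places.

With y = 0.0285:
  t   CF        PV=CF/(1+0.0285)^t    t·PV        t(t+1)·PV
  1       115.00       111.8133       111.8133         223.6266
  2       115.00       108.7149       217.4299         652.2897
  3       115.00       105.7024       317.1073       1,268.4291
  4       115.00       102.7734       411.0935       2,055.4677
  5       115.00        99.9255       499.6275       2,997.7652
  6       115.00        97.1565       582.9393       4,080.5749
  7       115.00        94.4643       661.2502       5,290.0015
  8     2,115.00     1,689.1803    13,513.4423     121,620.9804
  Σ                  2,409.7307    16,314.7033     138,189.1351
P = 2,409.7307.
Convexity = Σ t(t+1)·PV / [P·(1+y)²] = 138,189.1351 / (2,409.7307 × 1.057812) = 54.21217.

54.21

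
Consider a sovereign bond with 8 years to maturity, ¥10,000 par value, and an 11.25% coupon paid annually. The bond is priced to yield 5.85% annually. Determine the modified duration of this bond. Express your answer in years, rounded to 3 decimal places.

Periodic yield y = 0.0585. First find Macaulay duration:
  t   CF        PV=CF/(1+0.0585)^t    t·PV
  1     1,125.00     1,062.8248     1,062.8248
  2     1,125.00     1,004.0857     2,008.1715
  3     1,125.00       948.5930     2,845.7791
  4     1,125.00       896.1673     3,584.6690
  5     1,125.00       846.6389     4,233.1944
  6     1,125.00       799.8478     4,799.0867
  7     1,125.00       755.6427     5,289.4988
  8    11,125.00     7,059.4866    56,475.8931
  Σ                 13,373.2868    80,299.1175
P = 13,373.2868; Macaulay duration = 80,299.1175 / 13,373.2868 = 6.00444 years.
Modified duration = D_Mac / (1 + y) = 6.00444 / 1.0585 = 5.67259 years.

5.673 years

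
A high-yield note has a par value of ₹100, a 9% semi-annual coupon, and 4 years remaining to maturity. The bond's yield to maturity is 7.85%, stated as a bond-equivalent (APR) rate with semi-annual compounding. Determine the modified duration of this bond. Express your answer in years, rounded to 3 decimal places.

Periodic yield y = 0.03925. First find Macaulay duration:
  t   CF        PV=CF/(1+0.03925)^t    t·PV
  1         4.50         4.3300         4.3300
  2         4.50         4.1665         8.3330
  3         4.50         4.0092        12.0275
  4         4.50         3.8577        15.4309
  5         4.50         3.7120        18.5602
  6         4.50         3.5718        21.4311
  7         4.50         3.4369        24.0586
  8       104.50        76.7991       614.3927
  Σ                    103.8833       718.5640
P = 103.8833; Macaulay duration = 718.5640 / 103.8833 = 6.91703 half-year periods = 3.45851 years.
Modified duration = D_Mac / (1 + y) = 3.45851 / 1.03925 = 3.32789 years.

3.328 years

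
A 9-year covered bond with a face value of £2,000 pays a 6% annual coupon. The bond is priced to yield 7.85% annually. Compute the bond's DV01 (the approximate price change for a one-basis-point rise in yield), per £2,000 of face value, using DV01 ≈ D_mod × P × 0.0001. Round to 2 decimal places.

£1.16

Periodic yield y = 0.0785.
  t   CF        PV=CF/(1+0.0785)^t    t·PV
  1       120.00       111.2656       111.2656
  2       120.00       103.1670       206.3341
  3       120.00        95.6579       286.9737
  4       120.00        88.6953       354.7812
  5       120.00        82.2395       411.1975
  6       120.00        76.2536       457.5216
  7       120.00        70.7034       494.9237
  8       120.00        65.5571       524.4572
  9     2,120.00     1,073.8769     9,664.8924
  Σ                  1,767.4165    12,512.3471
P = 1,767.4165; D_Mac = 7.07946 yrs; D_mod = 6.56417 yrs.
DV01 ≈ 6.56417 × 1,767.4165 × 0.0001 = 1.160162.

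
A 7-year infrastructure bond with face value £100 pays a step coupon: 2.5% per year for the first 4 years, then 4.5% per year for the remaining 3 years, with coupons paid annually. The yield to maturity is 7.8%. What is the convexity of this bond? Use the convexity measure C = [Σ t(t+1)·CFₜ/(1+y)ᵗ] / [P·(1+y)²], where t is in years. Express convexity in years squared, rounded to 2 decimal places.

42.44

With y = 0.078:
  t   CF        PV=CF/(1+0.078)^t    t·PV        t(t+1)·PV
  1         2.50         2.3191         2.3191           4.6382
  2         2.50         2.1513         4.3026          12.9078
  3         2.50         1.9956         5.9869          23.9478
  4         2.50         1.8512         7.4050          37.0250
  5         4.50         3.0911        15.4557          92.7342
  6         4.50         2.8675        17.2049         120.4340
  7       104.50        61.7710       432.3973       3,459.1786
  Σ                     76.0470       485.0716       3,750.8657
P = 76.0470.
Convexity = Σ t(t+1)·PV / [P·(1+y)²] = 3,750.8657 / (76.0470 × 1.162084) = 42.44358.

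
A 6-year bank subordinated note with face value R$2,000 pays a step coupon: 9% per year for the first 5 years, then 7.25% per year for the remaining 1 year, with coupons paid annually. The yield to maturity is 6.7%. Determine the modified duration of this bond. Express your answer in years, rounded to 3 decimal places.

Periodic yield y = 0.067. First find Macaulay duration:
  t   CF        PV=CF/(1+0.067)^t    t·PV
  1       180.00       168.6973       168.6973
  2       180.00       158.1043       316.2086
  3       180.00       148.1765       444.5294
  4       180.00       138.8720       555.4882
  5       180.00       130.1519       650.7593
  6     2,145.00     1,453.5862     8,721.5170
  Σ                  2,197.5881    10,857.1998
P = 2,197.5881; Macaulay duration = 10,857.1998 / 2,197.5881 = 4.94051 years.
Modified duration = D_Mac / (1 + y) = 4.94051 / 1.067 = 4.63028 years.

4.630 years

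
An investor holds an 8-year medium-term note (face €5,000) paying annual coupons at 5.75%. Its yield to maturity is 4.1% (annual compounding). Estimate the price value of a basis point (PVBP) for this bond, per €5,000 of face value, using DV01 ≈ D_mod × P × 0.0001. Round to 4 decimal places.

€3.5804

Periodic yield y = 0.041.
  t   CF        PV=CF/(1+0.041)^t    t·PV
  1       287.50       276.1768       276.1768
  2       287.50       265.2995       530.5989
  3       287.50       254.8506       764.5518
  4       287.50       244.8133       979.2530
  5       287.50       235.1712     1,175.8562
  6       287.50       225.9090     1,355.4538
  7       287.50       217.0115     1,519.0805
  8     5,287.50     3,833.9332    30,671.4658
  Σ                  5,553.1650    37,272.4368
P = 5,553.1650; D_Mac = 6.71193 yrs; D_mod = 6.44758 yrs.
DV01 ≈ 6.44758 × 5,553.1650 × 0.0001 = 3.580445.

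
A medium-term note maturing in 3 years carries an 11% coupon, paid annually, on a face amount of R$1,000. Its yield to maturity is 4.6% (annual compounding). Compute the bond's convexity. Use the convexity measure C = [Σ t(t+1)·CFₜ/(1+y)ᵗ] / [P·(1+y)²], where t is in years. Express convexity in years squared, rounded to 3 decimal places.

With y = 0.046:
  t   CF        PV=CF/(1+0.046)^t    t·PV        t(t+1)·PV
  1       110.00       105.1625       105.1625         210.3250
  2       110.00       100.5378       201.0756         603.2267
  3     1,110.00       969.9022     2,909.7065      11,638.8259
  Σ                  1,175.6025     3,215.9446      12,452.3776
P = 1,175.6025.
Convexity = Σ t(t+1)·PV / [P·(1+y)²] = 12,452.3776 / (1,175.6025 × 1.094116) = 9.68118.

9.681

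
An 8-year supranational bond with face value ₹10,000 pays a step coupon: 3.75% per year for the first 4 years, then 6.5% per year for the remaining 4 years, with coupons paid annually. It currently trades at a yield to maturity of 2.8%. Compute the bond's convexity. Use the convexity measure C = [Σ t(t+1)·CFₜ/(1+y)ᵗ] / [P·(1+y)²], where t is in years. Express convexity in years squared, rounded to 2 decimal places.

With y = 0.028:
  t   CF        PV=CF/(1+0.028)^t    t·PV        t(t+1)·PV
  1       375.00       364.7860       364.7860         729.5720
  2       375.00       354.8502       709.7004       2,129.1011
  3       375.00       345.1850     1,035.5550       4,142.2201
  4       375.00       335.7831     1,343.1323       6,715.6616
  5       650.00       566.1712     2,830.8561      16,985.1364
  6       650.00       550.7502     3,304.5012      23,131.5087
  7       650.00       535.7492     3,750.2446      30,001.9568
  8    10,650.00     8,538.9543    68,311.6346     614,804.7114
  Σ                 11,592.2292    81,650.4102     698,639.8680
P = 11,592.2292.
Convexity = Σ t(t+1)·PV / [P·(1+y)²] = 698,639.8680 / (11,592.2292 × 1.056784) = 57.02958.

57.03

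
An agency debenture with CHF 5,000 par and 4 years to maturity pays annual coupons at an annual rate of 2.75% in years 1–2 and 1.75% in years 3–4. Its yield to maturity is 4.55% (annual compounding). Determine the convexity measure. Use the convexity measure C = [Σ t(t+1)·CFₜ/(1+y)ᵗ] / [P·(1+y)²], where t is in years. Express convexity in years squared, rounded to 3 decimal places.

With y = 0.0455:
  t   CF        PV=CF/(1+0.0455)^t    t·PV        t(t+1)·PV
  1       137.50       131.5160       131.5160         263.0320
  2       137.50       125.7925       251.5849         754.7548
  3        87.50        76.5660       229.6980         918.7920
  4     5,087.50     4,258.0257    17,032.1026      85,160.5131
  Σ                  4,591.9001    17,644.9016      87,097.0919
P = 4,591.9001.
Convexity = Σ t(t+1)·PV / [P·(1+y)²] = 87,097.0919 / (4,591.9001 × 1.093070) = 17.35254.

17.353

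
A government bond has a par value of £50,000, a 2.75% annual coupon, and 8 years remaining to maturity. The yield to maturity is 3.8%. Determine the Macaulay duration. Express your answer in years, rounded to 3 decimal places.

7.257 years

Periodic yield y = 0.038. Discount each cash flow and weight by its year:
  t   CF        PV=CF/(1+0.038)^t    t·PV
  1     1,375.00     1,324.6628     1,324.6628
  2     1,375.00     1,276.1684     2,552.3368
  3     1,375.00     1,229.4493     3,688.3480
  4     1,375.00     1,184.4406     4,737.7624
  5     1,375.00     1,141.0796     5,705.3979
  6     1,375.00     1,099.3059     6,595.8357
  7     1,375.00     1,059.0616     7,413.4312
  8    51,375.00    38,121.7656   304,974.1249
  Σ                 46,435.9339   336,991.8997
Price P = Σ PV = 46,435.9339.
Macaulay duration = Σ(t·PV) / P = 336,991.8997 / 46,435.9339 = 7.25714 years.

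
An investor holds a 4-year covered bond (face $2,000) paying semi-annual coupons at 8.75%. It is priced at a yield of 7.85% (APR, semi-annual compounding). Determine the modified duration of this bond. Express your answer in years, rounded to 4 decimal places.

3.3382 years

Periodic yield y = 0.03925. First find Macaulay duration:
  t   CF        PV=CF/(1+0.03925)^t    t·PV
  1        87.50        84.1953        84.1953
  2        87.50        81.0155       162.0310
  3        87.50        77.9557       233.8671
  4        87.50        75.0115       300.0460
  5        87.50        72.1785       360.8925
  6        87.50        69.4525       416.7150
  7        87.50        66.8294       467.8061
  8     2,087.50     1,534.1443    12,273.1546
  Σ                  2,060.7828    14,298.7077
P = 2,060.7828; Macaulay duration = 14,298.7077 / 2,060.7828 = 6.93848 half-year periods = 3.46924 years.
Modified duration = D_Mac / (1 + y) = 3.46924 / 1.03925 = 3.33822 years.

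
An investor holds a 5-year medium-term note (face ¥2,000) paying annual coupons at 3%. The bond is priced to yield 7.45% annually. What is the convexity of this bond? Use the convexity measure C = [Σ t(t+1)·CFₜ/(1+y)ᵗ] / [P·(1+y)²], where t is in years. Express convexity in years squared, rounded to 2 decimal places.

23.80

With y = 0.0745:
  t   CF        PV=CF/(1+0.0745)^t    t·PV        t(t+1)·PV
  1        60.00        55.8399        55.8399         111.6799
  2        60.00        51.9683       103.9366         311.8097
  3        60.00        48.3651       145.0953         580.3811
  4        60.00        45.0117       180.0469         900.2343
  5     2,060.00     1,438.2524     7,191.2622      43,147.5734
  Σ                  1,639.4375     7,676.1809      45,051.6783
P = 1,639.4375.
Convexity = Σ t(t+1)·PV / [P·(1+y)²] = 45,051.6783 / (1,639.4375 × 1.154550) = 23.80144.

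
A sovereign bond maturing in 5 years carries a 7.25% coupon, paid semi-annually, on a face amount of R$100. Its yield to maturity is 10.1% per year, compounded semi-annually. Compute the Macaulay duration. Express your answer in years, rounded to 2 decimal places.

Periodic yield y = 0.0505. Discount each cash flow and weight by its period:
  t   CF        PV=CF/(1+0.0505)^t    t·PV
  1        3.625         3.4507         3.4507
  2        3.625         3.2849         6.5697
  3        3.625         3.1269         9.3808
  4        3.625         2.9766        11.9065
  5        3.625         2.8335        14.1676
  6        3.625         2.6973        16.1839
  7        3.625         2.5676        17.9735
  8        3.625         2.4442        19.5537
  9        3.625         2.3267        20.9404
  10     103.625        63.3146       633.1462
  Σ                     89.0232       753.2732
Price P = Σ PV = 89.0232.
Macaulay duration = Σ(t·PV) / P = 753.2732 / 89.0232 = 8.46154 half-year periods.
In years: 8.46154 / 2 = 4.23077 years.

4.23 years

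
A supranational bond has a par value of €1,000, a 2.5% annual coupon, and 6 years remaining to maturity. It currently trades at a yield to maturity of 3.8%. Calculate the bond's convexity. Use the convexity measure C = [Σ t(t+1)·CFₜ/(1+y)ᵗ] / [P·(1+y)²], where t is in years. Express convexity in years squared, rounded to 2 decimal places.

With y = 0.038:
  t   CF        PV=CF/(1+0.038)^t    t·PV        t(t+1)·PV
  1        25.00        24.0848        24.0848          48.1696
  2        25.00        23.2031        46.4061         139.2184
  3        25.00        22.3536        67.0609         268.2435
  4        25.00        21.5353        86.1411         430.7057
  5        25.00        20.7469       103.7345         622.4070
  6     1,025.00       819.4826     4,916.8957      34,418.2698
  Σ                    931.4063     5,244.3231      35,927.0139
P = 931.4063.
Convexity = Σ t(t+1)·PV / [P·(1+y)²] = 35,927.0139 / (931.4063 × 1.077444) = 35.80035.

35.80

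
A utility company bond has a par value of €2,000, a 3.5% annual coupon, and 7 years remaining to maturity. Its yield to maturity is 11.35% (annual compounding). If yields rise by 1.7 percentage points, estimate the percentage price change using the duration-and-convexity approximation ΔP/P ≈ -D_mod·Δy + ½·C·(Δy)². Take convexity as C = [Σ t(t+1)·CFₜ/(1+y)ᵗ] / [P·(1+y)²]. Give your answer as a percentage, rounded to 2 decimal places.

-8.80%

With y = 0.1135:
  t   CF        PV=CF/(1+0.1135)^t    t·PV        t(t+1)·PV
  1        70.00        62.8648        62.8648         125.7297
  2        70.00        56.4570       112.9139         338.7418
  3        70.00        50.7023       152.1068         608.4272
  4        70.00        45.5341       182.1366         910.6828
  5        70.00        40.8928       204.4640       1,226.7842
  6        70.00        36.7246       220.3474       1,542.4319
  7     2,070.00       975.3013     6,827.1090      54,616.8719
  Σ                  1,268.4769     7,761.9426      59,369.6696
P = 1,268.4769; D_Mac = 6.11910 yrs; D_mod = 5.49538 yrs; C = 37.74867.
Duration effect: -5.49538 × (+0.017) = -0.093421
Convexity effect: 0.5 × 37.74867 × (0.017)² = +0.0054547
ΔP/P ≈ -0.093421 + 0.0054547 = -0.087967 = -8.7967%.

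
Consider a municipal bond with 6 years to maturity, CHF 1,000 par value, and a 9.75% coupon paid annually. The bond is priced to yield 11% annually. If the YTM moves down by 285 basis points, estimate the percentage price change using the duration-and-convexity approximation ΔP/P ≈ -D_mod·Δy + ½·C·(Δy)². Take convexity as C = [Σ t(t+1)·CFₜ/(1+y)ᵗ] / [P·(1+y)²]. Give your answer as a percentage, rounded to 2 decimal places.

With y = 0.11:
  t   CF        PV=CF/(1+0.11)^t    t·PV        t(t+1)·PV
  1        97.50        87.8378        87.8378         175.6757
  2        97.50        79.1332       158.2664         474.7991
  3        97.50        71.2912       213.8735         855.4939
  4        97.50        64.2263       256.9051       1,284.5254
  5        97.50        57.8615       289.3075       1,735.8451
  6     1,097.50       586.7683     3,520.6099      24,644.2693
  Σ                    947.1183     4,526.8002      29,170.6086
P = 947.1183; D_Mac = 4.77955 yrs; D_mod = 4.30590 yrs; C = 24.99743.
Duration effect: -4.30590 × (-0.0285) = +0.122718
Convexity effect: 0.5 × 24.99743 × (-0.0285)² = +0.0101521
ΔP/P ≈ +0.122718 + 0.0101521 = +0.132870 = +13.2870%.

+13.29%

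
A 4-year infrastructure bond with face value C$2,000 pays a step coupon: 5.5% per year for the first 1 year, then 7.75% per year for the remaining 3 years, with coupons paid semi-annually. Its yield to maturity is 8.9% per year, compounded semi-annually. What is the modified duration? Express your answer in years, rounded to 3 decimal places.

3.414 years

Periodic yield y = 0.0445. First find Macaulay duration:
  t   CF        PV=CF/(1+0.0445)^t    t·PV
  1        55.00        52.6568        52.6568
  2        55.00        50.4134       100.8268
  3        77.50        68.0106       204.0317
  4        77.50        65.1130       260.4521
  5        77.50        62.3389       311.6947
  6        77.50        59.6831       358.0983
  7        77.50        57.1403       399.9822
  8     2,077.50     1,466.4710    11,731.7680
  Σ                  1,881.8271    13,419.5106
P = 1,881.8271; Macaulay duration = 13,419.5106 / 1,881.8271 = 7.13111 half-year periods = 3.56555 years.
Modified duration = D_Mac / (1 + y) = 3.56555 / 1.0445 = 3.41365 years.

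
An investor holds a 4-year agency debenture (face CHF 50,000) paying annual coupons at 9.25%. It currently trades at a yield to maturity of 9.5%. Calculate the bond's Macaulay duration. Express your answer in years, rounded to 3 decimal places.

Periodic yield y = 0.095. Discount each cash flow and weight by its year:
  t   CF        PV=CF/(1+0.095)^t    t·PV
  1     4,625.00     4,223.7443     4,223.7443
  2     4,625.00     3,857.3007     7,714.6014
  3     4,625.00     3,522.6491    10,567.9472
  4    54,625.00    37,995.7458   151,982.9831
  Σ                 49,599.4399   174,489.2761
Price P = Σ PV = 49,599.4399.
Macaulay duration = Σ(t·PV) / P = 174,489.2761 / 49,599.4399 = 3.51797 years.

3.518 years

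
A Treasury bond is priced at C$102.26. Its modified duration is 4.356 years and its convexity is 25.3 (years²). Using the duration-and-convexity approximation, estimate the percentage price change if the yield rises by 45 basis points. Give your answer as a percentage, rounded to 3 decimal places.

Duration effect: -D_mod·Δy = -4.356 × (+0.0045) = -0.019602
Convexity effect: ½·C·(Δy)² = 0.5 × 25.3 × (0.0045)² = +0.0002561625
ΔP/P ≈ -0.019602 + 0.0002561625 = -0.0193458375
= -1.93458375%.

-1.935%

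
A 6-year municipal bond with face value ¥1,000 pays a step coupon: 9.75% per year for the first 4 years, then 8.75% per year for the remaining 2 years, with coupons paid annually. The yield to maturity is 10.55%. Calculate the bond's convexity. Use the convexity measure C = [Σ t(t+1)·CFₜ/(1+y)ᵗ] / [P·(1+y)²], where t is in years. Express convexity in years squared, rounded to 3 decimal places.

25.245

With y = 0.1055:
  t   CF        PV=CF/(1+0.1055)^t    t·PV        t(t+1)·PV
  1        97.50        88.1954        88.1954         176.3908
  2        97.50        79.7787       159.5575         478.6724
  3        97.50        72.1653       216.4959         865.9835
  4        97.50        65.2784       261.1137       1,305.5684
  5        87.50        52.9925       264.9624       1,589.7747
  6     1,087.50       595.7675     3,574.6048      25,022.2336
  Σ                    954.1778     4,564.9296      29,438.6233
P = 954.1778.
Convexity = Σ t(t+1)·PV / [P·(1+y)²] = 29,438.6233 / (954.1778 × 1.222130) = 25.24473.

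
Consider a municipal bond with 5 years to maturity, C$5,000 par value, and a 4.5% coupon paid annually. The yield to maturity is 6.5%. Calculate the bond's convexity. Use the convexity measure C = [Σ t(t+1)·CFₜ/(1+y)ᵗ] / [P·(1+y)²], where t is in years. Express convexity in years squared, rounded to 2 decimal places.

With y = 0.065:
  t   CF        PV=CF/(1+0.065)^t    t·PV        t(t+1)·PV
  1       225.00       211.2676       211.2676         422.5352
  2       225.00       198.3733       396.7467       1,190.2400
  3       225.00       186.2660       558.7981       2,235.1925
  4       225.00       174.8977       699.5908       3,497.9539
  5     5,225.00     3,813.6274    19,068.1369     114,408.8211
  Σ                  4,584.4321    20,934.5401     121,754.7428
P = 4,584.4321.
Convexity = Σ t(t+1)·PV / [P·(1+y)²] = 121,754.7428 / (4,584.4321 × 1.134225) = 23.41538.

23.42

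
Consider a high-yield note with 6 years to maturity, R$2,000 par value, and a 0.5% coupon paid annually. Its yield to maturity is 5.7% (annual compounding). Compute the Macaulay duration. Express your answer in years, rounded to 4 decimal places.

5.9110 years

Periodic yield y = 0.057. Discount each cash flow and weight by its year:
  t   CF        PV=CF/(1+0.057)^t    t·PV
  1        10.00         9.4607         9.4607
  2        10.00         8.9506        17.9011
  3        10.00         8.4679        25.4037
  4        10.00         8.0112        32.0450
  5        10.00         7.5792        37.8961
  6     2,010.00     1,441.2726     8,647.6357
  Σ                  1,483.7423     8,770.3423
Price P = Σ PV = 1,483.7423.
Macaulay duration = Σ(t·PV) / P = 8,770.3423 / 1,483.7423 = 5.91096 years.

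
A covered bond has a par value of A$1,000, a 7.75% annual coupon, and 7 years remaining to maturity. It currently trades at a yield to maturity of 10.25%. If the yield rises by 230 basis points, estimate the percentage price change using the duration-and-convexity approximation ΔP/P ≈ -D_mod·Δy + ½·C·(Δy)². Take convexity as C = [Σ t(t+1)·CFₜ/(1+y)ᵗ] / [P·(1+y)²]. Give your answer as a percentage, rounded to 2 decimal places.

With y = 0.1025:
  t   CF        PV=CF/(1+0.1025)^t    t·PV        t(t+1)·PV
  1        77.50        70.2948        70.2948         140.5896
  2        77.50        63.7594       127.5189         382.5567
  3        77.50        57.8317       173.4951         693.9803
  4        77.50        52.4551       209.8202       1,049.1010
  5        77.50        47.5783       237.8914       1,427.3483
  6        77.50        43.1549       258.9294       1,812.5058
  7     1,077.50       544.2107     3,809.4750      30,475.8003
  Σ                    879.2849     4,887.4248      35,981.8819
P = 879.2849; D_Mac = 5.55841 yrs; D_mod = 5.04164 yrs; C = 33.66643.
Duration effect: -5.04164 × (+0.023) = -0.115958
Convexity effect: 0.5 × 33.66643 × (0.023)² = +0.0089048
ΔP/P ≈ -0.115958 + 0.0089048 = -0.107053 = -10.7053%.

-10.71%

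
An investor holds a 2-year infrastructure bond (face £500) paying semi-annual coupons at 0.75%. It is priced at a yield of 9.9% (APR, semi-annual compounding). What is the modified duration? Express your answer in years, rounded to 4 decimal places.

1.8939 years

Periodic yield y = 0.0495. First find Macaulay duration:
  t   CF        PV=CF/(1+0.0495)^t    t·PV
  1        1.875         1.7866         1.7866
  2        1.875         1.7023         3.4046
  3        1.875         1.6220         4.8660
  4      501.875       413.6812     1,654.7248
  Σ                    418.7921     1,664.7820
P = 418.7921; Macaulay duration = 1,664.7820 / 418.7921 = 3.97520 half-year periods = 1.98760 years.
Modified duration = D_Mac / (1 + y) = 1.98760 / 1.0495 = 1.89385 years.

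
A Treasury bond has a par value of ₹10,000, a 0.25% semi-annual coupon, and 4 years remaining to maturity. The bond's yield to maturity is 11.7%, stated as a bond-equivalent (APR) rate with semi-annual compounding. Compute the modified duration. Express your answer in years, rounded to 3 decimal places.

Periodic yield y = 0.0585. First find Macaulay duration:
  t   CF        PV=CF/(1+0.0585)^t    t·PV
  1        12.50        11.8092        11.8092
  2        12.50        11.1565        22.3130
  3        12.50        10.5399        31.6198
  4        12.50         9.9574        39.8297
  5        12.50         9.4071        47.0355
  6        12.50         8.8872        53.3232
  7        12.50         8.3960        58.7722
  8    10,012.50     6,353.5380    50,828.3038
  Σ                  6,423.6913    51,093.0063
P = 6,423.6913; Macaulay duration = 51,093.0063 / 6,423.6913 = 7.95384 half-year periods = 3.97692 years.
Modified duration = D_Mac / (1 + y) = 3.97692 / 1.0585 = 3.75713 years.

3.757 years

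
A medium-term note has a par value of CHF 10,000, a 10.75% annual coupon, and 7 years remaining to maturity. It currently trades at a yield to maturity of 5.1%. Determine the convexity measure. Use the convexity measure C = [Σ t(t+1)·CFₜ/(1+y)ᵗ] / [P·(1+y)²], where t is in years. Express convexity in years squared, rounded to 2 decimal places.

With y = 0.051:
  t   CF        PV=CF/(1+0.051)^t    t·PV        t(t+1)·PV
  1     1,075.00     1,022.8354     1,022.8354       2,045.6708
  2     1,075.00       973.2021     1,946.4042       5,839.2125
  3     1,075.00       925.9772     2,777.9317      11,111.7270
  4     1,075.00       881.0440     3,524.1760      17,620.8801
  5     1,075.00       838.2912     4,191.4558      25,148.7347
  6     1,075.00       797.6129     4,785.6774      33,499.7417
  7    11,075.00     7,818.5231    54,729.6616     437,837.2927
  Σ                 13,257.4859    72,978.1421     533,103.2594
P = 13,257.4859.
Convexity = Σ t(t+1)·PV / [P·(1+y)²] = 533,103.2594 / (13,257.4859 × 1.104601) = 36.40363.

36.40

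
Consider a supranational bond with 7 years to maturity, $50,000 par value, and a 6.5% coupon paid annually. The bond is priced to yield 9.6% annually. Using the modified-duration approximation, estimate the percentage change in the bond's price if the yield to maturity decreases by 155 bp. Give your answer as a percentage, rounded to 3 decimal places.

+8.099%

Periodic yield y = 0.096. Modified duration first:
  t   CF        PV=CF/(1+0.096)^t    t·PV
  1     3,250.00     2,965.3285     2,965.3285
  2     3,250.00     2,705.5917     5,411.1833
  3     3,250.00     2,468.6055     7,405.8166
  4     3,250.00     2,252.3773     9,009.5093
  5     3,250.00     2,055.0888    10,275.4439
  6     3,250.00     1,875.0810    11,250.4861
  7    53,250.00    28,031.4610   196,220.2267
  Σ                 42,353.5337   242,537.9944
P = 42,353.5337; D_Mac = 5.72651 yrs; D_mod = 5.72651/(1+0.096) = 5.22492 yrs.
ΔP/P ≈ -D_mod · Δy = -5.22492 × (-0.0155) = +0.080986 = +8.0986%.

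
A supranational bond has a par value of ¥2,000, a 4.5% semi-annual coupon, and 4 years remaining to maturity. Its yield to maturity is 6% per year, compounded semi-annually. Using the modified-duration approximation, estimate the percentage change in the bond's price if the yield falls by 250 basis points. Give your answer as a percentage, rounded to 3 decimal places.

+8.969%

Periodic yield y = 0.03. Modified duration first:
  t   CF        PV=CF/(1+0.03)^t    t·PV
  1        45.00        43.6893        43.6893
  2        45.00        42.4168        84.8336
  3        45.00        41.1814       123.5441
  4        45.00        39.9819       159.9277
  5        45.00        38.8174       194.0870
  6        45.00        37.6868       226.1207
  7        45.00        36.5891       256.1238
  8     2,045.00     1,614.3419    12,914.7351
  Σ                  1,894.7046    14,003.0614
P = 1,894.7046; D_Mac = 7.39063 half-year periods = 3.69532 yrs; D_mod = 3.69532/(1+0.03) = 3.58768 yrs.
ΔP/P ≈ -D_mod · Δy = -3.58768 × (-0.025) = +0.089692 = +8.9692%.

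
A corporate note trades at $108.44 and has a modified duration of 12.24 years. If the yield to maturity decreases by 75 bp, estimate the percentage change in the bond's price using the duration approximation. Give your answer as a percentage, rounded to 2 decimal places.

+9.18%

Duration approximation: ΔP/P ≈ -D_mod · Δy = -12.24 × (-0.0075) = +0.091800.
As a percentage: +9.1800%.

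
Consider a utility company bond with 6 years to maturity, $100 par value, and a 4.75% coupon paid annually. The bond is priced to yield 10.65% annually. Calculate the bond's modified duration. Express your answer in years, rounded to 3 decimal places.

4.737 years

Periodic yield y = 0.1065. First find Macaulay duration:
  t   CF        PV=CF/(1+0.1065)^t    t·PV
  1         4.75         4.2928         4.2928
  2         4.75         3.8796         7.7593
  3         4.75         3.5062        10.5187
  4         4.75         3.1687        12.6750
  5         4.75         2.8638        14.3188
  6       104.75        57.0749       342.4497
  Σ                     74.7861       392.0142
P = 74.7861; Macaulay duration = 392.0142 / 74.7861 = 5.24180 years.
Modified duration = D_Mac / (1 + y) = 5.24180 / 1.1065 = 4.73728 years.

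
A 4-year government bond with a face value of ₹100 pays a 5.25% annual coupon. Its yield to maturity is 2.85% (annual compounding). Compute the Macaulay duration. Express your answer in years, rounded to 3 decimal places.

3.724 years

Periodic yield y = 0.0285. Discount each cash flow and weight by its year:
  t   CF        PV=CF/(1+0.0285)^t    t·PV
  1         5.25         5.1045         5.1045
  2         5.25         4.9631         9.9261
  3         5.25         4.8255        14.4766
  4       105.25        94.0600       376.2400
  Σ                    108.9531       405.7473
Price P = Σ PV = 108.9531.
Macaulay duration = Σ(t·PV) / P = 405.7473 / 108.9531 = 3.72405 years.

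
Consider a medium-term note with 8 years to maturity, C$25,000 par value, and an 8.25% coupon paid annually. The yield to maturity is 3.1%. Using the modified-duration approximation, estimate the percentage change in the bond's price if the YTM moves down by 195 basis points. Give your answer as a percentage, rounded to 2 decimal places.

Periodic yield y = 0.031. Modified duration first:
  t   CF        PV=CF/(1+0.031)^t    t·PV
  1     2,062.50     2,000.4850     2,000.4850
  2     2,062.50     1,940.3346     3,880.6692
  3     2,062.50     1,881.9928     5,645.9784
  4     2,062.50     1,825.4053     7,301.6210
  5     2,062.50     1,770.5192     8,852.5958
  6     2,062.50     1,717.2834    10,303.7002
  7     2,062.50     1,665.6483    11,659.5379
  8    27,062.50    21,198.1808   169,585.4462
  Σ                 33,999.8492   219,230.0338
P = 33,999.8492; D_Mac = 6.44797 yrs; D_mod = 6.44797/(1+0.031) = 6.25409 yrs.
ΔP/P ≈ -D_mod · Δy = -6.25409 × (-0.0195) = +0.121955 = +12.1955%.

+12.20%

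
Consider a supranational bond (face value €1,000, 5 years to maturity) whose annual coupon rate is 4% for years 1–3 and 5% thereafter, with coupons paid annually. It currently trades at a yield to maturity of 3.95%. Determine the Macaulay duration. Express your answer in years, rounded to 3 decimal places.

Periodic yield y = 0.0395. Discount each cash flow and weight by its year:
  t   CF        PV=CF/(1+0.0395)^t    t·PV
  1        40.00        38.4800        38.4800
  2        40.00        37.0178        74.0357
  3        40.00        35.6112       106.8336
  4        50.00        42.8225       171.2900
  5     1,050.00       865.1010     4,325.5052
  Σ                  1,019.0326     4,716.1445
Price P = Σ PV = 1,019.0326.
Macaulay duration = Σ(t·PV) / P = 4,716.1445 / 1,019.0326 = 4.62806 years.

4.628 years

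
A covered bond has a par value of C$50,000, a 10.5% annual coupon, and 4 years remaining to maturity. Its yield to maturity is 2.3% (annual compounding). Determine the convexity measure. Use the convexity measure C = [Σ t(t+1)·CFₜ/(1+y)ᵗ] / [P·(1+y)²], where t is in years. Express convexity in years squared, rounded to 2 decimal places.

16.17

With y = 0.023:
  t   CF        PV=CF/(1+0.023)^t    t·PV        t(t+1)·PV
  1     5,250.00     5,131.9648     5,131.9648      10,263.9296
  2     5,250.00     5,016.5834    10,033.1668      30,099.5003
  3     5,250.00     4,903.7961    14,711.3882      58,845.5530
  4    55,250.00    50,446.3499   201,785.3994   1,008,926.9972
  Σ                 65,498.6941   231,661.9193   1,108,135.9801
P = 65,498.6941.
Convexity = Σ t(t+1)·PV / [P·(1+y)²] = 1,108,135.9801 / (65,498.6941 × 1.046529) = 16.16624.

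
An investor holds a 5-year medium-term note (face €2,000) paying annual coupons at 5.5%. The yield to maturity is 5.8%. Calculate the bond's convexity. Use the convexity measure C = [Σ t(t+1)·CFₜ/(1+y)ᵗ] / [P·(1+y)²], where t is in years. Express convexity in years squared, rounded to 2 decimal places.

With y = 0.058:
  t   CF        PV=CF/(1+0.058)^t    t·PV        t(t+1)·PV
  1       110.00       103.9698       103.9698         207.9395
  2       110.00        98.2701       196.5402         589.6205
  3       110.00        92.8829       278.6486       1,114.5946
  4       110.00        87.7910       351.1640       1,755.8201
  5     2,110.00     1,591.6740     7,958.3699      47,750.2194
  Σ                  1,974.5877     8,888.6925      51,418.1941
P = 1,974.5877.
Convexity = Σ t(t+1)·PV / [P·(1+y)²] = 51,418.1941 / (1,974.5877 × 1.119364) = 23.26318.

23.26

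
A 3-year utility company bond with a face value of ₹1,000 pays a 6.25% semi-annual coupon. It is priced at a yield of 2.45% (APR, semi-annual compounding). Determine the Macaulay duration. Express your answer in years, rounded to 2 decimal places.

Periodic yield y = 0.01225. Discount each cash flow and weight by its period:
  t   CF        PV=CF/(1+0.01225)^t    t·PV
  1        31.25        30.8718        30.8718
  2        31.25        30.4982        60.9964
  3        31.25        30.1291        90.3874
  4        31.25        29.7645       119.0581
  5        31.25        29.4043       147.0216
  6     1,031.25       958.5996     5,751.5977
  Σ                  1,109.2676     6,199.9330
Price P = Σ PV = 1,109.2676.
Macaulay duration = Σ(t·PV) / P = 6,199.9330 / 1,109.2676 = 5.58921 half-year periods.
In years: 5.58921 / 2 = 2.79461 years.

2.79 years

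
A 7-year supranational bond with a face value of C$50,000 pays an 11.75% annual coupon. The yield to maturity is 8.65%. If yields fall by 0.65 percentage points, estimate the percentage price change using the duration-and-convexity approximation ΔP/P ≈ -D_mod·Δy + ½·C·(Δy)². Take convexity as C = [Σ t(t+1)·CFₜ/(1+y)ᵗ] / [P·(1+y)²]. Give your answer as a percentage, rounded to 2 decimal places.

+3.23%

With y = 0.0865:
  t   CF        PV=CF/(1+0.0865)^t    t·PV        t(t+1)·PV
  1     5,875.00     5,407.2711     5,407.2711      10,814.5421
  2     5,875.00     4,976.7796     9,953.5592      29,860.6777
  3     5,875.00     4,580.5611    13,741.6832      54,966.7330
  4     5,875.00     4,215.8869    16,863.5475      84,317.7374
  5     5,875.00     3,880.2456    19,401.2281     116,407.3687
  6     5,875.00     3,571.3259    21,427.9556     149,995.6891
  7    55,875.00    31,261.4718   218,830.3029   1,750,642.4235
  Σ                 57,893.5420   305,625.5476   2,197,005.1714
P = 57,893.5420; D_Mac = 5.27910 yrs; D_mod = 4.85881 yrs; C = 32.14708.
Duration effect: -4.85881 × (-0.0065) = +0.031582
Convexity effect: 0.5 × 32.14708 × (-0.0065)² = +0.0006791
ΔP/P ≈ +0.031582 + 0.0006791 = +0.032261 = +3.2261%.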